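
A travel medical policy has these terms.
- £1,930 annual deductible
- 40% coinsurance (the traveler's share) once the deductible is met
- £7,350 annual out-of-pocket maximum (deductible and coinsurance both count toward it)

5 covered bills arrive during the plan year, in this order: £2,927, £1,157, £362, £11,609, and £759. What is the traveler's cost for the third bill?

Bill 1, £2,927: £1,930 to deductible, leaving £997; traveler's 40% is £398.80. Cost to traveler: £2,328.80. OOP to date £2,328.80.
Bill 2, £1,157: deductible already satisfied, so traveler's share is 40% × £1,157 = £462.80. Traveler pays £462.80; OOP now £2,791.60.
Bill 3, £362: 40% coinsurance on £362 = £144.80. Traveler owes £144.80 (running OOP £2,936.40).

£144.80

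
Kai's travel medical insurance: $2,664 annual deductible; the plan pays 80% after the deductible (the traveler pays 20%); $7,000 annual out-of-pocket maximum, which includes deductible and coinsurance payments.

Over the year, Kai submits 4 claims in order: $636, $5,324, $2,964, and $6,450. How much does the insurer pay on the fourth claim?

$5,160

Claim 1 ($636): all of it applies to the deductible. Traveler owes $636 (running OOP $636). Insurer: $636 − $636 = $0.
Claim 2 ($5,324): $2,028 finishes the deductible; $3,296 goes to coinsurance; 20% of $3,296 = $659.20. Traveler pays $2,687.20; OOP now $3,323.20. Insurer: $5,324 − $2,687.20 = $2,636.80.
Claim 3 ($2,964): deductible already satisfied, so traveler's share is 20% × $2,964 = $592.80. Traveler pays $592.80; OOP now $3,916. Insurer: $2,964 − $592.80 = $2,371.20.
Claim 4 ($6,450): deductible met; 20% of $6,450 = $1,290. Traveler owes $1,290 (running OOP $5,206). Insurer: $6,450 − $1,290 = $5,160.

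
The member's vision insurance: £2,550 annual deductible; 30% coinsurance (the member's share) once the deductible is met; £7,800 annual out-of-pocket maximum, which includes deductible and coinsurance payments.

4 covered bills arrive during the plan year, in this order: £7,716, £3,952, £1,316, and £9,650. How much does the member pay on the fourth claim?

Claim 1 — £7,716: £2,550 finishes the deductible; £5,166 goes to coinsurance; member's 30% is £1,549.80. Member owes £4,099.80 (running OOP £4,099.80).
Claim 2 — £3,952: deductible already satisfied, so member's share is 30% × £3,952 = £1,185.60. Cost to member: £1,185.60. OOP to date £5,285.40.
Claim 3 — £1,316: 30% coinsurance on £1,316 = £394.80. Member pays £394.80; OOP now £5,680.20.
Claim 4 — £9,650: 30% coinsurance on £9,650 = £2,895. OOP would hit £8,575.20 > £7,800, so the cap limits the member to £7,800 − £5,680.20 = £2,119.80.

£2,119.80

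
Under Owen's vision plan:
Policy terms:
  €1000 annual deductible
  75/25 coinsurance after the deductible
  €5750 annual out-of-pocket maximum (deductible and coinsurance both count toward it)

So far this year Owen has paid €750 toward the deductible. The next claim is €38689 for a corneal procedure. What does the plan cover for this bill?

Remaining deductible: €1000 − €750 = €250.
That leaves €38689 − €250 = €38439 for coinsurance.
25% of €38439 = €9609.75 falls to the member.
So the member owes €250 + €9609.75 = €9859.75 before any cap.
Year-to-date out-of-pocket would reach €750 + €9859.75 = €10609.75, above the €5750 maximum, so the member pays only €5750 − €750 = €5000.
Insurer pays the balance: €38689 − €5000 = €33689.

€33689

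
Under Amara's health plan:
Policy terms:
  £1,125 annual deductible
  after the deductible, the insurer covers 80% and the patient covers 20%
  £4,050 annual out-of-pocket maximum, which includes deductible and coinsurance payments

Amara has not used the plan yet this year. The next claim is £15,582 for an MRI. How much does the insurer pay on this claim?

Nothing has been paid toward the £1,125 deductible, so the first £1,125 of this charge is applied there.
The remaining £14,457 (= £15,582 − £1,125) moves to coinsurance.
20% of £14,457 = £2,891.40 falls to the patient.
That puts the patient's cost at £1,125 + £2,891.40 = £4,016.40 before any cap.
Total out-of-pocket so far would be £0 + £4,016.40 = £4,016.40, below the £4,050 cap — no reduction.
Insurer pays the balance: £15,582 − £4,016.40 = £11,565.60.

£11,565.60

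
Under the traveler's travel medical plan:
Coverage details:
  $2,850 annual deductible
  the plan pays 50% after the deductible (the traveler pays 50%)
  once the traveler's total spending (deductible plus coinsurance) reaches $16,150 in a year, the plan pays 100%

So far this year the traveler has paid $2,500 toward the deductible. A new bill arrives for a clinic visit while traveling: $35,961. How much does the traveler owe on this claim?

$13,650

Deductible still to meet: $2,850 − $2,500 = $350.
The remaining $35,611 (= $35,961 − $350) moves to coinsurance.
Coinsurance: $35,611 × 50% = $17,805.50.
So the traveler owes $350 + $17,805.50 = $18,155.50 before any cap.
That would bring total out-of-pocket to $20,655.50, past the $16,150 cap. The traveler is capped at $16,150 − $2,500 = $13,650 on this claim.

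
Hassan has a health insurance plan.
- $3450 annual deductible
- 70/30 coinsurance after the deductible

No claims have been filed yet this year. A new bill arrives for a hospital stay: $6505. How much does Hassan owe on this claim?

The full $3450 deductible is still open; $3450 of this bill applies to it.
After the $3450 deductible portion, $6505 − $3450 = $3055 is subject to coinsurance.
30% of $3055 = $916.50 falls to the patient.
Patient responsibility: $3450 + $916.50 = $4366.50.

$4366.50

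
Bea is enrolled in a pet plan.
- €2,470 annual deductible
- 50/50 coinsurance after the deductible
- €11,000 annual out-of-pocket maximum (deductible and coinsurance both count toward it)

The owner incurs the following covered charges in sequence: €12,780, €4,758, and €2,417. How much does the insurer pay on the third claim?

€1,421

Bill 1, €12,780: €2,470 to deductible, leaving €10,310; coinsurance €10,310 × 50% = €5,155. Owner owes €7,625 (running OOP €7,625). Insurer: €12,780 − €7,625 = €5,155.
Bill 2, €4,758: deductible already satisfied, so owner's share is 50% × €4,758 = €2,379. Owner pays €2,379; OOP now €10,004. Plan pays €4,758 − €2,379 = €2,379.
Bill 3, €2,417: 50% coinsurance on €2,417 = €1,208.50. Adding that to €10,004 gives €11,212.50, past the €11,000 cap; owner pays only €11,000 − €10,004 = €996. Insurer: €2,417 − €996 = €1,421.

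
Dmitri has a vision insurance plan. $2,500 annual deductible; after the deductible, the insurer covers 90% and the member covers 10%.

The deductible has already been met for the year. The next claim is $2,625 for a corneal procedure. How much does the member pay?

$262.50

The deductible is already satisfied, so the full bill goes to coinsurance.
10% of $2,625 = $262.50 falls to the member.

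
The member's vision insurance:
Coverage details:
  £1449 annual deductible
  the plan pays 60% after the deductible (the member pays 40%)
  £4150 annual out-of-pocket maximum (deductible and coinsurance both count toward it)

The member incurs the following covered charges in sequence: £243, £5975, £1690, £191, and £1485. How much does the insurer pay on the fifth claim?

Claim 1 — £243: fully absorbed by the deductible. Member pays £243; OOP now £243. Insurer: £243 − £243 = £0.
Claim 2 — £5975: deductible takes £1206, £4769 remains; 40% of £4769 = £1907.60. Member owes £3113.60 (running OOP £3356.60). Insurer: £5975 − £3113.60 = £2861.40.
Claim 3 — £1690: deductible met; 40% of £1690 = £676. Member pays £676; OOP now £4032.60. Plan pays £1690 − £676 = £1014.
Claim 4 — £191: deductible met; 40% of £191 = £76.40. Cost to member: £76.40. OOP to date £4109. Insurer: £191 − £76.40 = £114.60.
Claim 5 — £1485: deductible already satisfied, so member's share is 40% × £1485 = £594. Adding that to £4109 gives £4703, past the £4150 cap; member pays only £4150 − £4109 = £41. Insurer: £1485 − £41 = £1444.

£1444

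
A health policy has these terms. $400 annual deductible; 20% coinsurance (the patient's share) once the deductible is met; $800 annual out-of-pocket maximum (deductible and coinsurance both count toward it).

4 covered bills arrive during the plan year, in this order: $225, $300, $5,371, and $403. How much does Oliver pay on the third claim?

$375

Bill 1, $225: all of it applies to the deductible. Patient owes $225 (running OOP $225).
Bill 2, $300: $175 to deductible, leaving $125; patient's 20% is $25. Cost to patient: $200. OOP to date $425.
Bill 3, $5,371: deductible met; 20% of $5,371 = $1,074.20. That would push OOP to $1,499.20, over the $800 cap, so patient pays $800 − $425 = $375.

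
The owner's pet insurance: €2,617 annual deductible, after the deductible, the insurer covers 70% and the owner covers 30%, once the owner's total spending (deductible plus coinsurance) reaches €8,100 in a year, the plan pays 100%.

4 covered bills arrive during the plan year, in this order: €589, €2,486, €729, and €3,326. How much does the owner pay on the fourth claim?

€997.80

#1 (€589): entire amount goes to the deductible. Cost to owner: €589. OOP to date €589.
#2 (€2,486): €2,028 to deductible, leaving €458; owner's 30% is €137.40. Owner pays €2,165.40; OOP now €2,754.40.
#3 (€729): 30% coinsurance on €729 = €218.70. Owner pays €218.70; OOP now €2,973.10.
#4 (€3,326): deductible already satisfied, so owner's share is 30% × €3,326 = €997.80. Cost to owner: €997.80. OOP to date €3,970.90.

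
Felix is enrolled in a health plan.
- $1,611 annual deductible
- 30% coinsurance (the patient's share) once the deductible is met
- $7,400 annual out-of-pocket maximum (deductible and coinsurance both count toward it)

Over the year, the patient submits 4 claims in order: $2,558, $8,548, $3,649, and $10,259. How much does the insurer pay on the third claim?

Claim 1 ($2,558): $1,611 to deductible, leaving $947; coinsurance $947 × 30% = $284.10. Patient pays $1,895.10; OOP now $1,895.10. Plan pays $2,558 − $1,895.10 = $662.90.
Claim 2 ($8,548): deductible already satisfied, so patient's share is 30% × $8,548 = $2,564.40. Cost to patient: $2,564.40. OOP to date $4,459.50. Insurer: $8,548 − $2,564.40 = $5,983.60.
Claim 3 ($3,649): 30% coinsurance on $3,649 = $1,094.70. Patient pays $1,094.70; OOP now $5,554.20. Plan pays $3,649 − $1,094.70 = $2,554.30.

$2,554.30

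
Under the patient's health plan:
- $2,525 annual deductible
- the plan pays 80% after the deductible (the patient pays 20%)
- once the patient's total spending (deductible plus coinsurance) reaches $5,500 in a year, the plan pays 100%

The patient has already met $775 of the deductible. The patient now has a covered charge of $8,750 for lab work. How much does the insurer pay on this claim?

Deductible still to meet: $2,525 − $775 = $1,750.
That leaves $8,750 − $1,750 = $7,000 for coinsurance.
20% of $7,000 = $1,400 falls to the patient.
So the patient owes $1,750 + $1,400 = $3,150 before any cap.
Year-to-date out-of-pocket becomes $775 + $3,150 = $3,925, still under the $5,500 maximum, so no cap applies.
The plan picks up $8,750 − $3,150 = $5,600.

$5,600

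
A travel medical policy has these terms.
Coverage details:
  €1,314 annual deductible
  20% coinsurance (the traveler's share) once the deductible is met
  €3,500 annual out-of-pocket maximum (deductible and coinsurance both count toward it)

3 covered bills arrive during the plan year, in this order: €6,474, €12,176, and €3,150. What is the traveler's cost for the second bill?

€1,154

#1 (€6,474): deductible takes €1,314, €5,160 remains; traveler's 20% is €1,032. Traveler owes €2,346 (running OOP €2,346).
#2 (€12,176): deductible already satisfied, so traveler's share is 20% × €12,176 = €2,435.20. OOP would hit €4,781.20 > €3,500, so the cap limits the traveler to €3,500 − €2,346 = €1,154.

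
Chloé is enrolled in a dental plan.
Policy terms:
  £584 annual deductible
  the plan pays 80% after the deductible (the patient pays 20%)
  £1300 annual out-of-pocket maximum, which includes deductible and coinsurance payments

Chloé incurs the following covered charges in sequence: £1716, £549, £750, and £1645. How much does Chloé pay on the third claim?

£150

Bill 1, £1716: deductible takes £584, £1132 remains; 20% of £1132 = £226.40. Patient pays £810.40; OOP now £810.40.
Bill 2, £549: deductible met; 20% of £549 = £109.80. Patient owes £109.80 (running OOP £920.20).
Bill 3, £750: 20% coinsurance on £750 = £150. Patient owes £150 (running OOP £1070.20).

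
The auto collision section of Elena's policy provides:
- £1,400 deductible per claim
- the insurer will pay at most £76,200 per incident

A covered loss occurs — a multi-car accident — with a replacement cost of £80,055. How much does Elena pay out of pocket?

£3,855

Subtract the deductible: £80,055 − £1,400 = £78,655.
£78,655 exceeds the £76,200 limit, so the insurer pays the limit: £76,200.
Out of pocket: £80,055 − £76,200 = £3,855.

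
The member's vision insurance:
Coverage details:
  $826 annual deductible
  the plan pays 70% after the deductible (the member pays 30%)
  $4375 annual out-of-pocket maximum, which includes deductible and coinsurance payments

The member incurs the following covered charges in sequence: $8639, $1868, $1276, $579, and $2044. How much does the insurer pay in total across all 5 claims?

$10031

Claim 1 ($8639): deductible takes $826, $7813 remains; 30% of $7813 = $2343.90. Member owes $3169.90 (running OOP $3169.90). Insurer: $8639 − $3169.90 = $5469.10.
Claim 2 ($1868): 30% coinsurance on $1868 = $560.40. Member pays $560.40; OOP now $3730.30. Plan pays $1868 − $560.40 = $1307.60.
Claim 3 ($1276): deductible met; 30% of $1276 = $382.80. Cost to member: $382.80. OOP to date $4113.10. Insurer: $1276 − $382.80 = $893.20.
Claim 4 ($579): deductible met; 30% of $579 = $173.70. Member pays $173.70; OOP now $4286.80. Plan pays $579 − $173.70 = $405.30.
Claim 5 ($2044): deductible met; 30% of $2044 = $613.20. That would push OOP to $4900, over the $4375 cap, so member pays $4375 − $4286.80 = $88.20. Insurer: $2044 − $88.20 = $1955.80.
Insurer total: $5469.10 + $1307.60 + $893.20 + $405.30 + $1955.80 = $10031.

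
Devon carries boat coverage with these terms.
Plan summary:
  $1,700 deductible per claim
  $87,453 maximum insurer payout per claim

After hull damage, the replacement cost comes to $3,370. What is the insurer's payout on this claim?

$1,670

Subtract the deductible: $3,370 − $1,700 = $1,670.
$1,670 is within the $87,453 limit, so the insurer pays $1,670.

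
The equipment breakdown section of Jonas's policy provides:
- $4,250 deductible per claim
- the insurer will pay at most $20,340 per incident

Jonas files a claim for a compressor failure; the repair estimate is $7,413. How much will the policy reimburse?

$3,163

After the deductible, $7,413 − $4,250 = $3,163 remains.
That's under the $20,340 cap, so the insurer reimburses the full $3,163.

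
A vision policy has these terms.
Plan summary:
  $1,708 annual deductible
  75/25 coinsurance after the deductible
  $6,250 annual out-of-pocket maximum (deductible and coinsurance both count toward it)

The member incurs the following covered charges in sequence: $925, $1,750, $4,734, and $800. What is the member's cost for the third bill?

$1,183.50

Claim 1 — $925: fully absorbed by the deductible. Member owes $925 (running OOP $925).
Claim 2 — $1,750: deductible takes $783, $967 remains; coinsurance $967 × 25% = $241.75. Cost to member: $1,024.75. OOP to date $1,949.75.
Claim 3 — $4,734: deductible met; 25% of $4,734 = $1,183.50. Cost to member: $1,183.50. OOP to date $3,133.25.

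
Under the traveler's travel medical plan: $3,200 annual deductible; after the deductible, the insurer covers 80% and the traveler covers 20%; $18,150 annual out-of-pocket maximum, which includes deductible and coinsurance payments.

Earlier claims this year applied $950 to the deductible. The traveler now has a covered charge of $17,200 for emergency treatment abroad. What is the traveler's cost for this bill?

$5,240

$950 of the $3,200 deductible is already met, leaving $2,250.
After the $2,250 deductible portion, $17,200 − $2,250 = $14,950 is subject to coinsurance.
Coinsurance: $14,950 × 20% = $2,990.
So the traveler owes $2,250 + $2,990 = $5,240 before any cap.
Year-to-date out-of-pocket becomes $950 + $5,240 = $6,190, still under the $18,150 maximum, so no cap applies.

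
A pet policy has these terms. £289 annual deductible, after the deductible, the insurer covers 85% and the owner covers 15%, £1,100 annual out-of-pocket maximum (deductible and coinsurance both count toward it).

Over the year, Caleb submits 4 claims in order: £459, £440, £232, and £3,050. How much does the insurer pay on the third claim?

Claim 1 — £459: £289 finishes the deductible; £170 goes to coinsurance; owner's 15% is £25.50. Cost to owner: £314.50. OOP to date £314.50. Plan pays £459 − £314.50 = £144.50.
Claim 2 — £440: 15% coinsurance on £440 = £66. Cost to owner: £66. OOP to date £380.50. Insurer: £440 − £66 = £374.
Claim 3 — £232: deductible met; 15% of £232 = £34.80. Cost to owner: £34.80. OOP to date £415.30. Insurer: £232 − £34.80 = £197.20.

£197.20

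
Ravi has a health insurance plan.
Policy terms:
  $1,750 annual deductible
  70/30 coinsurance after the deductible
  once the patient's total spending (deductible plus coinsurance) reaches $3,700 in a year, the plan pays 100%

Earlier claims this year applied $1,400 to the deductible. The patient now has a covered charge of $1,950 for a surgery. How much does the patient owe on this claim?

$830

Remaining deductible: $1,750 − $1,400 = $350.
The remaining $1,600 (= $1,950 − $350) moves to coinsurance.
30% of $1,600 = $480 falls to the patient.
That puts the patient's cost at $350 + $480 = $830 before any cap.
Year-to-date out-of-pocket becomes $1,400 + $830 = $2,230, still under the $3,700 maximum, so no cap applies.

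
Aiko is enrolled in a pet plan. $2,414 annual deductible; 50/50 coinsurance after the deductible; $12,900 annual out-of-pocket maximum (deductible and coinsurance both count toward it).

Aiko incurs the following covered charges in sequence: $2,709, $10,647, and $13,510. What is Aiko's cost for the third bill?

$5,015

Claim 1 ($2,709): $2,414 finishes the deductible; $295 goes to coinsurance; owner's 50% is $147.50. Owner owes $2,561.50 (running OOP $2,561.50).
Claim 2 ($10,647): 50% coinsurance on $10,647 = $5,323.50. Owner owes $5,323.50 (running OOP $7,885).
Claim 3 ($13,510): deductible already satisfied, so owner's share is 50% × $13,510 = $6,755. That would push OOP to $14,640, over the $12,900 cap, so owner pays $12,900 − $7,885 = $5,015.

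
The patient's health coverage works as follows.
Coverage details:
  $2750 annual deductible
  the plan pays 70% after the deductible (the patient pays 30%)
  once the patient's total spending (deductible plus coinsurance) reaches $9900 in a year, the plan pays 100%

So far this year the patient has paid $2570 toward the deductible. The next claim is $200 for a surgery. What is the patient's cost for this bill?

$186

$2570 of the $2750 deductible is already met, leaving $180.
After the $180 deductible portion, $200 − $180 = $20 is subject to coinsurance.
30% of $20 = $6 falls to the patient.
Patient responsibility before any cap: $180 + $6 = $186.
Total out-of-pocket so far would be $2570 + $186 = $2756, below the $9900 cap — no reduction.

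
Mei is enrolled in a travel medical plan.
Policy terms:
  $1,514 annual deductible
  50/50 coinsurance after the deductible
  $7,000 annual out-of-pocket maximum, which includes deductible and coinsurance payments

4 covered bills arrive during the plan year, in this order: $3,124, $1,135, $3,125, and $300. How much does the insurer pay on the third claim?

$1,562.50

Claim 1 ($3,124): $1,514 finishes the deductible; $1,610 goes to coinsurance; 50% of $1,610 = $805. Cost to traveler: $2,319. OOP to date $2,319. Insurer: $3,124 − $2,319 = $805.
Claim 2 ($1,135): deductible already satisfied, so traveler's share is 50% × $1,135 = $567.50. Cost to traveler: $567.50. OOP to date $2,886.50. Plan pays $1,135 − $567.50 = $567.50.
Claim 3 ($3,125): deductible met; 50% of $3,125 = $1,562.50. Traveler owes $1,562.50 (running OOP $4,449). Plan pays $3,125 − $1,562.50 = $1,562.50.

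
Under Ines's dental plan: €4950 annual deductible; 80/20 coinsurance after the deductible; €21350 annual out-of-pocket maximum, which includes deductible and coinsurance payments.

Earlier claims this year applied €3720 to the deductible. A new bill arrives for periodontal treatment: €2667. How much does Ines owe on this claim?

Remaining deductible: €4950 − €3720 = €1230.
The remaining €1437 (= €2667 − €1230) moves to coinsurance.
Patient's 20% share of €1437 is €287.40.
Patient responsibility before any cap: €1230 + €287.40 = €1517.40.
Cumulative spending €3720 + €1517.40 = €5237.40 stays under the €21350 maximum.

€1517.40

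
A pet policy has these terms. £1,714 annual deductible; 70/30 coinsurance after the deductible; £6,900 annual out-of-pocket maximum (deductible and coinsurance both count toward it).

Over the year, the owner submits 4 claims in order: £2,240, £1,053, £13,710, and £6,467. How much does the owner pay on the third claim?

£4,113

Bill 1, £2,240: £1,714 finishes the deductible; £526 goes to coinsurance; coinsurance £526 × 30% = £157.80. Owner owes £1,871.80 (running OOP £1,871.80).
Bill 2, £1,053: deductible met; 30% of £1,053 = £315.90. Owner owes £315.90 (running OOP £2,187.70).
Bill 3, £13,710: deductible already satisfied, so owner's share is 30% × £13,710 = £4,113. Owner pays £4,113; OOP now £6,300.70.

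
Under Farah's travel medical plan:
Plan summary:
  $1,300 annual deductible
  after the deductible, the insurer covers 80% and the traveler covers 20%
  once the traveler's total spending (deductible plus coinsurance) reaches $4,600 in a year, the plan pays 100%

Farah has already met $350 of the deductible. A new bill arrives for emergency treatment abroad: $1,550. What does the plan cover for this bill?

$350 of the $1,300 deductible is already met, leaving $950.
That leaves $1,550 − $950 = $600 for coinsurance.
Coinsurance: $600 × 20% = $120.
Traveler responsibility before any cap: $950 + $120 = $1,070.
Cumulative spending $350 + $1,070 = $1,420 stays under the $4,600 maximum.
The insurer covers the remainder: $1,550 − $1,070 = $480.

$480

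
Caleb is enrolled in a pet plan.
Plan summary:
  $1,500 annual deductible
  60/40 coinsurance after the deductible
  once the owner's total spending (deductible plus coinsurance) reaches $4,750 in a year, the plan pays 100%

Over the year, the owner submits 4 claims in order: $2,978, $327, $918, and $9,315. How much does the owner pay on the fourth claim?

$2,160.80

Bill 1, $2,978: $1,500 to deductible, leaving $1,478; owner's 40% is $591.20. Cost to owner: $2,091.20. OOP to date $2,091.20.
Bill 2, $327: deductible already satisfied, so owner's share is 40% × $327 = $130.80. Cost to owner: $130.80. OOP to date $2,222.
Bill 3, $918: 40% coinsurance on $918 = $367.20. Owner pays $367.20; OOP now $2,589.20.
Bill 4, $9,315: 40% coinsurance on $9,315 = $3,726. That would push OOP to $6,315.20, over the $4,750 cap, so owner pays $4,750 − $2,589.20 = $2,160.80.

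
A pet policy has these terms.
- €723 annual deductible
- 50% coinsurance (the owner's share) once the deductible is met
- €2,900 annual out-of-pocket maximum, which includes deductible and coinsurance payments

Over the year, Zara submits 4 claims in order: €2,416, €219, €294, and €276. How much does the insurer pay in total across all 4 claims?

Bill 1, €2,416: deductible takes €723, €1,693 remains; owner's 50% is €846.50. Cost to owner: €1,569.50. OOP to date €1,569.50. Insurer: €2,416 − €1,569.50 = €846.50.
Bill 2, €219: deductible already satisfied, so owner's share is 50% × €219 = €109.50. Owner pays €109.50; OOP now €1,679. Plan pays €219 − €109.50 = €109.50.
Bill 3, €294: deductible already satisfied, so owner's share is 50% × €294 = €147. Owner owes €147 (running OOP €1,826). Insurer: €294 − €147 = €147.
Bill 4, €276: 50% coinsurance on €276 = €138. Owner pays €138; OOP now €1,964. Insurer: €276 − €138 = €138.
Insurer total = bills − owner's total = €3,205 − €1,964 = €1,241.

€1,241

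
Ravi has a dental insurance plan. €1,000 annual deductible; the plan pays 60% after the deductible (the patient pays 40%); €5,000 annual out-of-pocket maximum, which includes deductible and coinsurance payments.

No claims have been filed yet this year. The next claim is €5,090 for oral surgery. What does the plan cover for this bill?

€2,454

Nothing has been paid toward the €1,000 deductible, so the first €1,000 of this charge is applied there.
That leaves €5,090 − €1,000 = €4,090 for coinsurance.
Coinsurance: €4,090 × 40% = €1,636.
Patient responsibility before any cap: €1,000 + €1,636 = €2,636.
Cumulative spending €0 + €2,636 = €2,636 stays under the €5,000 maximum.
The plan picks up €5,090 − €2,636 = €2,454.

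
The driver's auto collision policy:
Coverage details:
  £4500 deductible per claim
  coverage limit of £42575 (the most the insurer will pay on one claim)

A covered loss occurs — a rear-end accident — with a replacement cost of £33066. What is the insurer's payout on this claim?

Subtract the deductible: £33066 − £4500 = £28566.
£28566 is within the £42575 limit, so the insurer pays £28566.

£28566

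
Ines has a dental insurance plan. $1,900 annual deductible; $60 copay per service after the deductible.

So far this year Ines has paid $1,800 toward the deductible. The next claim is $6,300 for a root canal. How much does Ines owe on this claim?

$1,800 of the $1,900 deductible is already met, leaving $100.
That leaves $6,300 − $100 = $6,200 for the copay.
Copay on this service: $60.
That puts the patient's cost at $100 + $60 = $160.

$160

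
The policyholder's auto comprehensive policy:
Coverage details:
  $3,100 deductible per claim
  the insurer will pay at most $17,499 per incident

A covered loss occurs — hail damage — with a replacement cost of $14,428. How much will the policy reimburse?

$11,328

After the deductible, $14,428 − $3,100 = $11,328 remains.
$11,328 is within the $17,499 limit, so the insurer pays $11,328.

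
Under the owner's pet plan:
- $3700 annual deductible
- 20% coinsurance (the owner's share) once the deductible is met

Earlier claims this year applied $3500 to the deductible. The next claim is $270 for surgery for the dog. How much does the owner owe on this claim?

$214

Remaining deductible: $3700 − $3500 = $200.
That leaves $270 − $200 = $70 for coinsurance.
Coinsurance: $70 × 20% = $14.
So the owner owes $200 + $14 = $214.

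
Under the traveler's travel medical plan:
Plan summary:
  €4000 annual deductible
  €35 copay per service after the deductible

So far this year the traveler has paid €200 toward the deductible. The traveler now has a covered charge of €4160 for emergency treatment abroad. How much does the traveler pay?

€3835

Remaining deductible: €4000 − €200 = €3800.
That leaves €4160 − €3800 = €360 for the copay.
Copay on this service: €35.
Traveler responsibility: €3800 + €35 = €3835.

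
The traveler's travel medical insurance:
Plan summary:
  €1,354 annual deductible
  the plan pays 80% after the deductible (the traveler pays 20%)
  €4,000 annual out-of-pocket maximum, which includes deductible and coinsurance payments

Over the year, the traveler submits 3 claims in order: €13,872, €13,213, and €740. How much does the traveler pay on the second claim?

€142.40

Claim 1 (€13,872): €1,354 finishes the deductible; €12,518 goes to coinsurance; traveler's 20% is €2,503.60. Traveler owes €3,857.60 (running OOP €3,857.60).
Claim 2 (€13,213): 20% coinsurance on €13,213 = €2,642.60. That would push OOP to €6,500.20, over the €4,000 cap, so traveler pays €4,000 − €3,857.60 = €142.40.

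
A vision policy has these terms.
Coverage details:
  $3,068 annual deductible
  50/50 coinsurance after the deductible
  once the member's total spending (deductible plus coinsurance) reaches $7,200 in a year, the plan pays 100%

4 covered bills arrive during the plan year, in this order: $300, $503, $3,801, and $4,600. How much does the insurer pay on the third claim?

$768

Claim 1 — $300: entire amount goes to the deductible. Member pays $300; OOP now $300. Plan pays $300 − $300 = $0.
Claim 2 — $503: fully absorbed by the deductible. Member pays $503; OOP now $803. Insurer: $503 − $503 = $0.
Claim 3 — $3,801: $2,265 finishes the deductible; $1,536 goes to coinsurance; coinsurance $1,536 × 50% = $768. Cost to member: $3,033. OOP to date $3,836. Insurer: $3,801 − $3,033 = $768.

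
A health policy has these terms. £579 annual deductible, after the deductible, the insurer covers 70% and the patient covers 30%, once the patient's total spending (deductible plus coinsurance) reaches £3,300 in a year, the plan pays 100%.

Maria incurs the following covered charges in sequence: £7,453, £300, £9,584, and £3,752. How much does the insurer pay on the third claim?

£9,015.20

Claim 1 (£7,453): £579 finishes the deductible; £6,874 goes to coinsurance; 30% of £6,874 = £2,062.20. Cost to patient: £2,641.20. OOP to date £2,641.20. Plan pays £7,453 − £2,641.20 = £4,811.80.
Claim 2 (£300): deductible met; 30% of £300 = £90. Patient pays £90; OOP now £2,731.20. Insurer: £300 − £90 = £210.
Claim 3 (£9,584): deductible met; 30% of £9,584 = £2,875.20. OOP would hit £5,606.40 > £3,300, so the cap limits the patient to £3,300 − £2,731.20 = £568.80. Insurer: £9,584 − £568.80 = £9,015.20.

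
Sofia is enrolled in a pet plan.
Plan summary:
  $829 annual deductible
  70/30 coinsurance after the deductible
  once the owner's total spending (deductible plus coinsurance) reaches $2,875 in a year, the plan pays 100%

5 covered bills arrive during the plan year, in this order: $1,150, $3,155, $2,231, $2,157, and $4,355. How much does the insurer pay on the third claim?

$1,561.70

Bill 1, $1,150: deductible takes $829, $321 remains; coinsurance $321 × 30% = $96.30. Cost to owner: $925.30. OOP to date $925.30. Plan pays $1,150 − $925.30 = $224.70.
Bill 2, $3,155: deductible met; 30% of $3,155 = $946.50. Owner pays $946.50; OOP now $1,871.80. Insurer: $3,155 − $946.50 = $2,208.50.
Bill 3, $2,231: deductible met; 30% of $2,231 = $669.30. Owner owes $669.30 (running OOP $2,541.10). Insurer: $2,231 − $669.30 = $1,561.70.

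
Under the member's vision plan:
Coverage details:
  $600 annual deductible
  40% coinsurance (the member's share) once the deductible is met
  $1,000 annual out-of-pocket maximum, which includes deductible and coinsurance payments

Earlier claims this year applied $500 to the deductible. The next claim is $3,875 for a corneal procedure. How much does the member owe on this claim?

Deductible still to meet: $600 − $500 = $100.
The remaining $3,775 (= $3,875 − $100) moves to coinsurance.
Coinsurance: $3,775 × 40% = $1,510.
That puts the member's cost at $100 + $1,510 = $1,610 before any cap.
Year-to-date out-of-pocket would reach $500 + $1,610 = $2,110, above the $1,000 maximum, so the member pays only $1,000 − $500 = $500.

$500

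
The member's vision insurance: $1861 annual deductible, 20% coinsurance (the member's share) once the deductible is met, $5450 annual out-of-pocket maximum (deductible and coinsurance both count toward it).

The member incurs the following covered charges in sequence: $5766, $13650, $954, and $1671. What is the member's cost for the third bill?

$78

Claim 1 ($5766): $1861 finishes the deductible; $3905 goes to coinsurance; 20% of $3905 = $781. Member owes $2642 (running OOP $2642).
Claim 2 ($13650): 20% coinsurance on $13650 = $2730. Member pays $2730; OOP now $5372.
Claim 3 ($954): deductible met; 20% of $954 = $190.80. OOP would hit $5562.80 > $5450, so the cap limits the member to $5450 − $5372 = $78.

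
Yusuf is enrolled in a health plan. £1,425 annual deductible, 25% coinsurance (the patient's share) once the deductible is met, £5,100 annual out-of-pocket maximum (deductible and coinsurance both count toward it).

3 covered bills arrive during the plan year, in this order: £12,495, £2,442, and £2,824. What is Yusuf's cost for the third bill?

Bill 1, £12,495: £1,425 finishes the deductible; £11,070 goes to coinsurance; 25% of £11,070 = £2,767.50. Patient owes £4,192.50 (running OOP £4,192.50).
Bill 2, £2,442: deductible already satisfied, so patient's share is 25% × £2,442 = £610.50. Patient owes £610.50 (running OOP £4,803).
Bill 3, £2,824: deductible already satisfied, so patient's share is 25% × £2,824 = £706. That would push OOP to £5,509, over the £5,100 cap, so patient pays £5,100 − £4,803 = £297.

£297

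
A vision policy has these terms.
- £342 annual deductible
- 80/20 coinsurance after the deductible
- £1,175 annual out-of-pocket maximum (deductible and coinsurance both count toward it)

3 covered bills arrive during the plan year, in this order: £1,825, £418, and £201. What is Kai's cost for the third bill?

Bill 1, £1,825: £342 to deductible, leaving £1,483; coinsurance £1,483 × 20% = £296.60. Member owes £638.60 (running OOP £638.60).
Bill 2, £418: deductible met; 20% of £418 = £83.60. Member owes £83.60 (running OOP £722.20).
Bill 3, £201: 20% coinsurance on £201 = £40.20. Cost to member: £40.20. OOP to date £762.40.

£40.20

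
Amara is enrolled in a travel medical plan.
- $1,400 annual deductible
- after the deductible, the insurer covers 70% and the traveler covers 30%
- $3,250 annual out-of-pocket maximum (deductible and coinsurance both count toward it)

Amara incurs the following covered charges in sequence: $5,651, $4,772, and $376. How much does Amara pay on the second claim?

$574.70

Claim 1 — $5,651: $1,400 to deductible, leaving $4,251; 30% of $4,251 = $1,275.30. Cost to traveler: $2,675.30. OOP to date $2,675.30.
Claim 2 — $4,772: deductible met; 30% of $4,772 = $1,431.60. OOP would hit $4,106.90 > $3,250, so the cap limits the traveler to $3,250 − $2,675.30 = $574.70.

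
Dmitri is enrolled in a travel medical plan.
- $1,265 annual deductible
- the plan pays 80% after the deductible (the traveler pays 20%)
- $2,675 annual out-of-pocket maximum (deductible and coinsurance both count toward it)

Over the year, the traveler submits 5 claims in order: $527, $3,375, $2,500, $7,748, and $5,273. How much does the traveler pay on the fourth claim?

Claim 1 ($527): all of it applies to the deductible. Traveler pays $527; OOP now $527.
Claim 2 ($3,375): $738 finishes the deductible; $2,637 goes to coinsurance; 20% of $2,637 = $527.40. Traveler owes $1,265.40 (running OOP $1,792.40).
Claim 3 ($2,500): deductible met; 20% of $2,500 = $500. Cost to traveler: $500. OOP to date $2,292.40.
Claim 4 ($7,748): deductible met; 20% of $7,748 = $1,549.60. OOP would hit $3,842 > $2,675, so the cap limits the traveler to $2,675 − $2,292.40 = $382.60.

$382.60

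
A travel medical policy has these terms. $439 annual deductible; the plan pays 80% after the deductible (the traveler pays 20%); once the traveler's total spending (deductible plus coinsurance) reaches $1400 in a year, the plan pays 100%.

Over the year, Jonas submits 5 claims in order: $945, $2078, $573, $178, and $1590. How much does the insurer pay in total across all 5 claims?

$3964

#1 ($945): $439 to deductible, leaving $506; traveler's 20% is $101.20. Traveler owes $540.20 (running OOP $540.20). Insurer: $945 − $540.20 = $404.80.
#2 ($2078): deductible met; 20% of $2078 = $415.60. Traveler owes $415.60 (running OOP $955.80). Plan pays $2078 − $415.60 = $1662.40.
#3 ($573): deductible met; 20% of $573 = $114.60. Traveler owes $114.60 (running OOP $1070.40). Plan pays $573 − $114.60 = $458.40.
#4 ($178): deductible met; 20% of $178 = $35.60. Cost to traveler: $35.60. OOP to date $1106. Plan pays $178 − $35.60 = $142.40.
#5 ($1590): deductible met; 20% of $1590 = $318. That would push OOP to $1424, over the $1400 cap, so traveler pays $1400 − $1106 = $294. Plan pays $1590 − $294 = $1296.
Insurer total = bills − traveler's total = $5364 − $1400 = $3964.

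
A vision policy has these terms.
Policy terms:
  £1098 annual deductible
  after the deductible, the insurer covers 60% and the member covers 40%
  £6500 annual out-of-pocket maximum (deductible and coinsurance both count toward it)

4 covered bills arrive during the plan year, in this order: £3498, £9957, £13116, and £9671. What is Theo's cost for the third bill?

£459.20

#1 (£3498): £1098 finishes the deductible; £2400 goes to coinsurance; 40% of £2400 = £960. Member owes £2058 (running OOP £2058).
#2 (£9957): 40% coinsurance on £9957 = £3982.80. Cost to member: £3982.80. OOP to date £6040.80.
#3 (£13116): deductible met; 40% of £13116 = £5246.40. Adding that to £6040.80 gives £11287.20, past the £6500 cap; member pays only £6500 − £6040.80 = £459.20.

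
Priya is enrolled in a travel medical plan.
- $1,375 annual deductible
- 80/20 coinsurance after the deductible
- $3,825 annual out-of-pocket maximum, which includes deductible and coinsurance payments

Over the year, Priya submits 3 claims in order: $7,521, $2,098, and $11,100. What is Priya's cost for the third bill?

$801.20

Claim 1 ($7,521): deductible takes $1,375, $6,146 remains; traveler's 20% is $1,229.20. Cost to traveler: $2,604.20. OOP to date $2,604.20.
Claim 2 ($2,098): deductible met; 20% of $2,098 = $419.60. Traveler pays $419.60; OOP now $3,023.80.
Claim 3 ($11,100): deductible already satisfied, so traveler's share is 20% × $11,100 = $2,220. Adding that to $3,023.80 gives $5,243.80, past the $3,825 cap; traveler pays only $3,825 − $3,023.80 = $801.20.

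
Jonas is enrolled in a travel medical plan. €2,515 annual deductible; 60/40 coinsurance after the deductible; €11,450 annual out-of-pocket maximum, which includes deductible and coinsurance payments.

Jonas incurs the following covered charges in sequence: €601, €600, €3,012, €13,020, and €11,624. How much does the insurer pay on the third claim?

Claim 1 — €601: all of it applies to the deductible. Traveler pays €601; OOP now €601. Insurer: €601 − €601 = €0.
Claim 2 — €600: fully absorbed by the deductible. Traveler pays €600; OOP now €1,201. Insurer: €600 − €600 = €0.
Claim 3 — €3,012: deductible takes €1,314, €1,698 remains; coinsurance €1,698 × 40% = €679.20. Traveler owes €1,993.20 (running OOP €3,194.20). Plan pays €3,012 − €1,993.20 = €1,018.80.

€1,018.80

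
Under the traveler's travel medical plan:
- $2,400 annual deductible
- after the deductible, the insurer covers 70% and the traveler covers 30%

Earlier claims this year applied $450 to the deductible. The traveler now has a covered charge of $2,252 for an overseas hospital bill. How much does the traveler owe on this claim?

$2,040.60

Deductible still to meet: $2,400 − $450 = $1,950.
After the $1,950 deductible portion, $2,252 − $1,950 = $302 is subject to coinsurance.
30% of $302 = $90.60 falls to the traveler.
Traveler responsibility: $1,950 + $90.60 = $2,040.60.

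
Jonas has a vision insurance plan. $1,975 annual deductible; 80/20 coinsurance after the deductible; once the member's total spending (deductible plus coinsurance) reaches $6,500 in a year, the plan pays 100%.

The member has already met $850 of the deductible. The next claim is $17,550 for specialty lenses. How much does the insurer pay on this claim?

$13,140

Deductible still to meet: $1,975 − $850 = $1,125.
The remaining $16,425 (= $17,550 − $1,125) moves to coinsurance.
Member's 20% share of $16,425 is $3,285.
That puts the member's cost at $1,125 + $3,285 = $4,410 before any cap.
Cumulative spending $850 + $4,410 = $5,260 stays under the $6,500 maximum.
The insurer covers the remainder: $17,550 − $4,410 = $13,140.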